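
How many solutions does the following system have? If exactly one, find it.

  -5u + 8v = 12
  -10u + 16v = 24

infinitely many solutions

Row-reduce:
R1 ← R1 / (-5).
R2 ← R2 + 10·R1.
Rank is 1 with 2 unknowns, leaving v free.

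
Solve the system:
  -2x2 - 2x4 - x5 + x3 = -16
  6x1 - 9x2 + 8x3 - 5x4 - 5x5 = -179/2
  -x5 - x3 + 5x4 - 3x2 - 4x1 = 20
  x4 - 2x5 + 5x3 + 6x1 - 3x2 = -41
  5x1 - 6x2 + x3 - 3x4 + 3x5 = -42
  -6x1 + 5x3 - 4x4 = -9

no solution

Row-reduce:
Swap R1 and R2.
R1 ← R1 / (6).
R3 ← R3 + 4·R1.
R4 ← R4 − 6·R1.
R5 ← R5 − 5·R1.
R6 ← R6 + 6·R1.
R2 ← R2 / (-2).
R1 ← R1 + 3/2·R2.
R3 ← R3 + 9·R2.
R4 ← R4 − 6·R2.
R5 ← R5 − 3/2·R2.
R6 ← R6 + 9·R2.
R3 ← R3 / (-1/6).
R1 ← R1 − 7/12·R3.
R2 ← R2 + 1/2·R3.
R5 ← R5 + 59/12·R3.
R6 ← R6 − 17/2·R3.
Swap R4 and R5.
R4 ← R4 / (-315).
R1 ← R1 − 38·R4.
R2 ← R2 + 31·R4.
R3 ← R3 + 64·R4.
R6 ← R6 − 544·R4.
Swap R5 and R6.
R5 ← R5 / (1112/105).
R1 ← R1 − 143/210·R5.
R2 ← R2 + 31/210·R5.
R3 ← R3 + 137/105·R5.
R4 ← R4 + 1/210·R5.
Row 6 reduces to 0 = 1/2, a contradiction. The system is inconsistent.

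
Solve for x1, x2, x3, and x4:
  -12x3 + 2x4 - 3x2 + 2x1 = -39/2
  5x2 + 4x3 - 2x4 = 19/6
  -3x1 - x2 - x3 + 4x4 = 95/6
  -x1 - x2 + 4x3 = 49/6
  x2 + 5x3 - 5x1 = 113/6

x1 = -2, x2 = 1/2, x3 = 5/3, x4 = 3

Row-reduce the augmented matrix:
R1 ← R1 / (2).
R3 ← R3 + 3·R1.
R4 ← R4 + 1·R1.
R5 ← R5 + 5·R1.
R2 ← R2 / (5).
R1 ← R1 + 3/2·R2.
R3 ← R3 + 11/2·R2.
R4 ← R4 + 5/2·R2.
R5 ← R5 + 13/2·R2.
R3 ← R3 / (-73/5).
R1 ← R1 + 24/5·R3.
R2 ← R2 − 4/5·R3.
R5 ← R5 + 99/5·R3.
Swap R4 and R5.
R4 ← R4 / (-300/73).
R1 ← R1 + 86/73·R4.
R2 ← R2 + 10/73·R4.
R3 ← R3 + 24/73·R4.
R5 reduces to 0 = 0, so the extra equation is consistent.
Reading off the reduced rows gives x1 = -2, x2 = 1/2, x3 = 5/3, x4 = 3.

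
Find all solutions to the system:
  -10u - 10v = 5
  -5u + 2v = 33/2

u = -5/2, v = 2

Row-reduce the augmented matrix:
R1 ← R1 / (-10).
R2 ← R2 + 5·R1.
R2 ← R2 / (7).
R1 ← R1 − 1·R2.
Reading off the reduced rows gives u = -5/2, v = 2.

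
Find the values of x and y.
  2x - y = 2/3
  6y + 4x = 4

From equation 1: y = -2/3 + 2·x.
Substitute into equation 2 and solve: x = 1/2.
Then y = 1/3.

x = 1/2, y = 1/3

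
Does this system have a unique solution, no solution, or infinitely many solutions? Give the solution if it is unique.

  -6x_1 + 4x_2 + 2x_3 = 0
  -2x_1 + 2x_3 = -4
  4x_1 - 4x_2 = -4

infinitely many solutions

Row-reduce:
R1 ← R1 / (-6).
R2 ← R2 + 2·R1.
R3 ← R3 − 4·R1.
R2 ← R2 / (-4/3).
R1 ← R1 + 2/3·R2.
R3 ← R3 + 4/3·R2.
Rank is 2 with 3 unknowns, leaving x_3 free.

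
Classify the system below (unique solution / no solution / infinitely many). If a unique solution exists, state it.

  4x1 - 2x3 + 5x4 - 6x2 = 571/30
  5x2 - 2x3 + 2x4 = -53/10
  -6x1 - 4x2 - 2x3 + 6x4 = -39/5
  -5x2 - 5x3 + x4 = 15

Row-reduce the augmented matrix:
R1 ← R1 / (4).
R3 ← R3 + 6·R1.
R2 ← R2 / (5).
R1 ← R1 + 3/2·R2.
R3 ← R3 + 13·R2.
R4 ← R4 + 5·R2.
R3 ← R3 / (-51/5).
R1 ← R1 + 11/10·R3.
R2 ← R2 + 2/5·R3.
R4 ← R4 + 7·R3.
R4 ← R4 / (-59/6).
R1 ← R1 + 1/6·R4.
R2 ← R2 + 1/3·R4.
R3 ← R3 + 11/6·R4.
Reading off the reduced rows gives x1 = 7/3, x2 = -3/2, x3 = -8/5, x4 = -1/2.

x1 = 7/3, x2 = -3/2, x3 = -8/5, x4 = -1/2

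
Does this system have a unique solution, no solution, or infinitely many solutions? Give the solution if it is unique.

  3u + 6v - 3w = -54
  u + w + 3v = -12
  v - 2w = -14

u = -5, v = -4, w = 5

Row-reduce the augmented matrix:
R1 ← R1 / (3).
R2 ← R2 − 1·R1.
R1 ← R1 − 2·R2.
R3 ← R3 − 1·R2.
R3 ← R3 / (-4).
R1 ← R1 + 5·R3.
R2 ← R2 − 2·R3.
Reading off the reduced rows gives u = -5, v = -4, w = 5.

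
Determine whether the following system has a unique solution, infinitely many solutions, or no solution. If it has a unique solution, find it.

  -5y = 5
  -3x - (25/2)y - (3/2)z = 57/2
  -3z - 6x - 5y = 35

no solution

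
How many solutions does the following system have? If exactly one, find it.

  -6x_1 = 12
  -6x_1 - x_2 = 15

x_1 = -2, x_2 = -3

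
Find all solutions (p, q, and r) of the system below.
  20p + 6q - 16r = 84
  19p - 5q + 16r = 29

Row-reduce:
R1 ← R1 / (20).
R2 ← R2 − 19·R1.
R2 ← R2 / (-107/10).
R1 ← R1 − 3/10·R2.
Rank is 2 with 3 unknowns, leaving r free.

infinitely many solutions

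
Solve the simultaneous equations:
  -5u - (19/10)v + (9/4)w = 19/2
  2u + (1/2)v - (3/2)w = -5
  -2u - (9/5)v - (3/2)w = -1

infinitely many solutions

Row-reduce:
R1 ← R1 / (-5).
R2 ← R2 − 2·R1.
R3 ← R3 + 2·R1.
R2 ← R2 / (-13/50).
R1 ← R1 − 19/50·R2.
R3 ← R3 + 26/25·R2.
Rank is 2 with 3 unknowns, leaving w free.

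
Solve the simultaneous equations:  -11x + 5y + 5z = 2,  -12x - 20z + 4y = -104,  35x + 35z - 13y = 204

no solution

Row-reduce:
R1 ← R1 / (-11).
R2 ← R2 + 12·R1.
R3 ← R3 − 35·R1.
R2 ← R2 / (-16/11).
R1 ← R1 + 5/11·R2.
R3 ← R3 − 32/11·R2.
Row 3 reduces to 0 = -2, a contradiction. The system is inconsistent.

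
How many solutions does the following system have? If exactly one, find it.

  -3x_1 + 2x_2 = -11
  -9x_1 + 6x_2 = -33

infinitely many solutions

Row-reduce:
R1 ← R1 / (-3).
R2 ← R2 + 9·R1.
Rank is 1 with 2 unknowns, leaving x_2 free.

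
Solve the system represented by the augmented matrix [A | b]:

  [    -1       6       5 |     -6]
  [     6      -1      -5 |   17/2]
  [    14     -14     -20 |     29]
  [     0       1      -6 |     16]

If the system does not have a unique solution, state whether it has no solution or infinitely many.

x_1 = -1/2, x_2 = 1, x_3 = -5/2

Row-reduce the augmented matrix:
R1 ← R1 / (-1).
R2 ← R2 − 6·R1.
R3 ← R3 − 14·R1.
R2 ← R2 / (35).
R1 ← R1 + 6·R2.
R3 ← R3 − 70·R2.
R4 ← R4 − 1·R2.
Swap R3 and R4.
R3 ← R3 / (-47/7).
R1 ← R1 + 5/7·R3.
R2 ← R2 − 5/7·R3.
R4 reduces to 0 = 0, so the extra equation is consistent.
Reading off the reduced rows gives x_1 = -1/2, x_2 = 1, x_3 = -5/2.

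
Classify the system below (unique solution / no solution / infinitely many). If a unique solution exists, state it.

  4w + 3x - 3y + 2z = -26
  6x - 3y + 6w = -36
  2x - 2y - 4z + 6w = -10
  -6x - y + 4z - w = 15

x = -4, y = 2, z = -2, w = -1

Row-reduce the augmented matrix:
R1 ← R1 / (3).
R2 ← R2 − 6·R1.
R3 ← R3 − 2·R1.
R4 ← R4 + 6·R1.
R2 ← R2 / (3).
R1 ← R1 + 1·R2.
R4 ← R4 + 7·R2.
R3 ← R3 / (-16/3).
R1 ← R1 + 2/3·R3.
R2 ← R2 + 4/3·R3.
R4 ← R4 + 4/3·R3.
R4 ← R4 / (3/2).
R1 ← R1 − 1/4·R4.
R2 ← R2 + 3/2·R4.
R3 ← R3 + 5/8·R4.
Reading off the reduced rows gives x = -4, y = 2, z = -2, w = -1.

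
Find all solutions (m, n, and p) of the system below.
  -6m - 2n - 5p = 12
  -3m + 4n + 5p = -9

Row-reduce:
R1 ← R1 / (-6).
R2 ← R2 + 3·R1.
R2 ← R2 / (5).
R1 ← R1 − 1/3·R2.
Rank is 2 with 3 unknowns, leaving p free.

infinitely many solutions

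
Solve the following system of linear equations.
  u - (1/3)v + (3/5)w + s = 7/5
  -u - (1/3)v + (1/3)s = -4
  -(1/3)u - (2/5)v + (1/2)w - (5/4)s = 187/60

Row-reduce:
R2 ← R2 + 1·R1.
R3 ← R3 + 1/3·R1.
R2 ← R2 / (-2/3).
R1 ← R1 + 1/3·R2.
R3 ← R3 + 23/45·R2.
R3 ← R3 / (6/25).
R1 ← R1 − 3/10·R3.
R2 ← R2 + 9/10·R3.
Rank is 3 with 4 unknowns, leaving s free.

infinitely many solutions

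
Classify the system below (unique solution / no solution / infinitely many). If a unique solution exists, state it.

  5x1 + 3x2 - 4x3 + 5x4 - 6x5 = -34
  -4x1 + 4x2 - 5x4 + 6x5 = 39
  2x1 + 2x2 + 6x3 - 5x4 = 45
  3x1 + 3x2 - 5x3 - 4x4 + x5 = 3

infinitely many solutions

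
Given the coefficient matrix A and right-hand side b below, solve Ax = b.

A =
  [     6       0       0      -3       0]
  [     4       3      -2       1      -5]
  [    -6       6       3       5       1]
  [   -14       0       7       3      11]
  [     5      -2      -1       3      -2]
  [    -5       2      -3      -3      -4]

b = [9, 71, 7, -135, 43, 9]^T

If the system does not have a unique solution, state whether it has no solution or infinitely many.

Row-reduce the augmented matrix:
R1 ← R1 / (6).
R2 ← R2 − 4·R1.
R3 ← R3 + 6·R1.
R4 ← R4 + 14·R1.
R5 ← R5 − 5·R1.
R6 ← R6 + 5·R1.
R2 ← R2 / (3).
R3 ← R3 − 6·R2.
R5 ← R5 + 2·R2.
R6 ← R6 − 2·R2.
R3 ← R3 / (7).
R2 ← R2 + 2/3·R3.
R4 ← R4 − 7·R3.
R5 ← R5 + 7/3·R3.
R6 ← R6 + 5/3·R3.
Swap R4 and R5.
R4 ← R4 / (37/6).
R1 ← R1 + 1/2·R4.
R2 ← R2 − 13/21·R4.
R3 ← R3 + 4/7·R4.
R6 ← R6 + 355/42·R4.
Swap R5 and R6.
R5 ← R5 / (-86/259).
R1 ← R1 + 5/37·R5.
R2 ← R2 + 117/259·R5.
R3 ← R3 − 367/259·R5.
R4 ← R4 + 10/37·R5.
R6 reduces to 0 = 0, so the extra equation is consistent.
Reading off the reduced rows gives x_1 = 4, x_2 = 4, x_3 = -4, x_4 = 5, x_5 = -6.

x_1 = 4, x_2 = 4, x_3 = -4, x_4 = 5, x_5 = -6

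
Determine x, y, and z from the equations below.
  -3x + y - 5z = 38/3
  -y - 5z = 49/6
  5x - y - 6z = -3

x = -5/2, y = -3/2, z = -4/3

Row-reduce the augmented matrix:
R1 ← R1 / (-3).
R3 ← R3 − 5·R1.
R2 ← R2 / (-1).
R1 ← R1 + 1/3·R2.
R3 ← R3 − 2/3·R2.
R3 ← R3 / (-53/3).
R1 ← R1 − 10/3·R3.
R2 ← R2 − 5·R3.
Reading off the reduced rows gives x = -5/2, y = -3/2, z = -4/3.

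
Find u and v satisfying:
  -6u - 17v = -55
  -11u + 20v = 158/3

Row-reduce the augmented matrix:
R1 ← R1 / (-6).
R2 ← R2 + 11·R1.
R2 ← R2 / (307/6).
R1 ← R1 − 17/6·R2.
Reading off the reduced rows gives u = 2/3, v = 3.

u = 2/3, v = 3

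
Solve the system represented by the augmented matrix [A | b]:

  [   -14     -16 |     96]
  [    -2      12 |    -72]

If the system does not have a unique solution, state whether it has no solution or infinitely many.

Row-reduce the augmented matrix:
R1 ← R1 / (-14).
R2 ← R2 + 2·R1.
R2 ← R2 / (100/7).
R1 ← R1 − 8/7·R2.
Reading off the reduced rows gives x_1 = 0, x_2 = -6.

x_1 = 0, x_2 = -6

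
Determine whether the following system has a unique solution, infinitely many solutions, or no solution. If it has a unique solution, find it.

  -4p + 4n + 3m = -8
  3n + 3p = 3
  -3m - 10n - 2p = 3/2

Row-reduce:
R1 ← R1 / (3).
R3 ← R3 + 3·R1.
R2 ← R2 / (3).
R1 ← R1 − 4/3·R2.
R3 ← R3 + 6·R2.
Row 3 reduces to 0 = -1/2, a contradiction. The system is inconsistent.

no solution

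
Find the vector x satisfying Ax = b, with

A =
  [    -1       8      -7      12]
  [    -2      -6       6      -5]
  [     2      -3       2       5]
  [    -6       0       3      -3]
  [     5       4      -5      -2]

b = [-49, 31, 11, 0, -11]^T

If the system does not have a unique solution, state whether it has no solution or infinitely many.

Row-reduce:
R1 ← R1 / (-1).
R2 ← R2 + 2·R1.
R3 ← R3 − 2·R1.
R4 ← R4 + 6·R1.
R5 ← R5 − 5·R1.
R2 ← R2 / (-22).
R1 ← R1 + 8·R2.
R3 ← R3 − 13·R2.
R4 ← R4 + 48·R2.
R5 ← R5 − 44·R2.
R3 ← R3 / (-2/11).
R1 ← R1 + 3/11·R3.
R2 ← R2 + 10/11·R3.
R4 ← R4 − 15/11·R3.
R4 ← R4 / (309/4).
R1 ← R1 + 77/4·R4.
R2 ← R2 + 58·R4.
R3 ← R3 + 261/4·R4.
Row 5 reduces to 0 = 2, a contradiction. The system is inconsistent.

no solution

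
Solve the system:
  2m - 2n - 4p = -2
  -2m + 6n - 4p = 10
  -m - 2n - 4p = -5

m = 1, n = 2, p = 0

Row-reduce the augmented matrix:
R1 ← R1 / (2).
R2 ← R2 + 2·R1.
R3 ← R3 + 1·R1.
R2 ← R2 / (4).
R1 ← R1 + 1·R2.
R3 ← R3 + 3·R2.
R3 ← R3 / (-12).
R1 ← R1 + 4·R3.
R2 ← R2 + 2·R3.
Reading off the reduced rows gives m = 1, n = 2, p = 0.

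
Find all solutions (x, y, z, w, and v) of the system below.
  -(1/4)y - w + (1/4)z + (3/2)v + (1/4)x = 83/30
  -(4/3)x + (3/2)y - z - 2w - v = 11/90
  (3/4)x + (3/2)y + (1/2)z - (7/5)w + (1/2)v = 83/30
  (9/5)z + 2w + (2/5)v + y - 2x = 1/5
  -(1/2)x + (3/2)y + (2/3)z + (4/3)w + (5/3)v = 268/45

x = 1/3, y = 8/5, z = -4/3, w = 1/3, v = 5/2

Row-reduce the augmented matrix:
R1 ← R1 / (1/4).
R2 ← R2 + 4/3·R1.
R3 ← R3 − 3/4·R1.
R4 ← R4 + 2·R1.
R5 ← R5 + 1/2·R1.
R2 ← R2 / (1/6).
R1 ← R1 + 1·R2.
R3 ← R3 − 9/4·R2.
R4 ← R4 + 1·R2.
R5 ← R5 − 1·R2.
R3 ← R3 / (-19/4).
R1 ← R1 − 3·R3.
R2 ← R2 − 2·R3.
R4 ← R4 − 29/5·R3.
R5 ← R5 + 5/6·R3.
R4 ← R4 / (34598/475).
R1 ← R1 − 1476/95·R4.
R2 ← R2 + 156/95·R4.
R3 ← R3 + 2012/95·R4.
R5 ← R5 − 488/19·R4.
R5 ← R5 / (54939/17299).
R1 ← R1 + 2754/17299·R5.
R2 ← R2 + 16586/17299·R5.
R3 ← R3 − 27382/17299·R5.
R4 ← R4 + 15645/17299·R5.
Reading off the reduced rows gives x = 1/3, y = 8/5, z = -4/3, w = 1/3, v = 5/2.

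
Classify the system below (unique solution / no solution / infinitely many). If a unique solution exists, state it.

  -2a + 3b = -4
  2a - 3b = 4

infinitely many solutions

Row-reduce:
R1 ← R1 / (-2).
R2 ← R2 − 2·R1.
Rank is 1 with 2 unknowns, leaving b free.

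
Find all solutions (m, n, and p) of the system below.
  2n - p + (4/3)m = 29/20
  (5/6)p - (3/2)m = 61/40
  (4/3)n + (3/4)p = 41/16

m = -3/5, n = 3/2, p = 3/4

Row-reduce the augmented matrix:
R1 ← R1 / (4/3).
R2 ← R2 + 3/2·R1.
R2 ← R2 / (9/4).
R1 ← R1 − 3/2·R2.
R3 ← R3 − 4/3·R2.
R3 ← R3 / (299/324).
R1 ← R1 + 5/9·R3.
R2 ← R2 + 7/54·R3.
Reading off the reduced rows gives m = -3/5, n = 3/2, p = 3/4.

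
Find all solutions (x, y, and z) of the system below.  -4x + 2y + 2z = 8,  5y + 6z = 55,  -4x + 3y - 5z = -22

Row-reduce the augmented matrix:
R1 ← R1 / (-4).
R3 ← R3 + 4·R1.
R2 ← R2 / (5).
R1 ← R1 + 1/2·R2.
R3 ← R3 − 1·R2.
R3 ← R3 / (-41/5).
R1 ← R1 − 1/10·R3.
R2 ← R2 − 6/5·R3.
Reading off the reduced rows gives x = 3, y = 5, z = 5.

x = 3, y = 5, z = 5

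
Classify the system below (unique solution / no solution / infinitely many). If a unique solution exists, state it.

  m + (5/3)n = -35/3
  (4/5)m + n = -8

m = -5, n = -4

Row-reduce the augmented matrix:
R2 ← R2 − 4/5·R1.
R2 ← R2 / (-1/3).
R1 ← R1 − 5/3·R2.
Reading off the reduced rows gives m = -5, n = -4.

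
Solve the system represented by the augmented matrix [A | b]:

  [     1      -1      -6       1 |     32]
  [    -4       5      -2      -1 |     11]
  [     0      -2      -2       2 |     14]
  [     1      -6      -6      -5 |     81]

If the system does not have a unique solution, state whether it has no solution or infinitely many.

x_1 = -5, x_2 = -5, x_3 = -6, x_4 = -4

Row-reduce the augmented matrix:
R2 ← R2 + 4·R1.
R4 ← R4 − 1·R1.
R1 ← R1 + 1·R2.
R3 ← R3 + 2·R2.
R4 ← R4 + 5·R2.
R3 ← R3 / (-54).
R1 ← R1 + 32·R3.
R2 ← R2 + 26·R3.
R4 ← R4 + 130·R3.
R4 ← R4 / (-277/27).
R1 ← R1 + 20/27·R4.
R2 ← R2 + 23/27·R4.
R3 ← R3 + 4/27·R4.
Reading off the reduced rows gives x_1 = -5, x_2 = -5, x_3 = -6, x_4 = -4.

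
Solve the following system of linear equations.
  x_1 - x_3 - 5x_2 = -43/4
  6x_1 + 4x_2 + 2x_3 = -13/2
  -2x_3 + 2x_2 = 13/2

x_1 = -2, x_2 = 2, x_3 = -5/4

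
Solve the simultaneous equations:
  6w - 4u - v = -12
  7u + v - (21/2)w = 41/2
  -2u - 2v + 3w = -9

Row-reduce:
R1 ← R1 / (-4).
R2 ← R2 − 7·R1.
R3 ← R3 + 2·R1.
R2 ← R2 / (-3/4).
R1 ← R1 − 1/4·R2.
R3 ← R3 + 3/2·R2.
Row 3 reduces to 0 = -2, a contradiction. The system is inconsistent.

no solution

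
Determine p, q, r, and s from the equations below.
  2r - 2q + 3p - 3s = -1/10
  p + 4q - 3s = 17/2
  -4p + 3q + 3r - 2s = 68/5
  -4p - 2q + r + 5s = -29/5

Row-reduce the augmented matrix:
R1 ← R1 / (3).
R2 ← R2 − 1·R1.
R3 ← R3 + 4·R1.
R4 ← R4 + 4·R1.
R2 ← R2 / (14/3).
R1 ← R1 + 2/3·R2.
R3 ← R3 − 1/3·R2.
R4 ← R4 + 14/3·R2.
R3 ← R3 / (40/7).
R1 ← R1 − 4/7·R3.
R2 ← R2 + 1/7·R3.
R4 ← R4 − 3·R3.
R4 ← R4 / (83/40).
R1 ← R1 + 7/10·R4.
R2 ← R2 + 23/40·R4.
R3 ← R3 + 41/40·R4.
Reading off the reduced rows gives p = -3/2, q = 1, r = 1/5, s = -2.

p = -3/2, q = 1, r = 1/5, s = -2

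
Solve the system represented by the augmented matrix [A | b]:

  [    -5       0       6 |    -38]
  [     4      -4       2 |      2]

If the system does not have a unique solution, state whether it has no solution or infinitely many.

Row-reduce:
R1 ← R1 / (-5).
R2 ← R2 − 4·R1.
R2 ← R2 / (-4).
Rank is 2 with 3 unknowns, leaving x_3 free.

infinitely many solutions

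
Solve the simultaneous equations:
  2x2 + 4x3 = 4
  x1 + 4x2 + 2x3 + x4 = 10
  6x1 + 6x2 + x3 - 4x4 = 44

infinitely many solutions

Row-reduce:
Swap R1 and R2.
R3 ← R3 − 6·R1.
R2 ← R2 / (2).
R1 ← R1 − 4·R2.
R3 ← R3 + 18·R2.
R3 ← R3 / (25).
R1 ← R1 + 6·R3.
R2 ← R2 − 2·R3.
Rank is 3 with 4 unknowns, leaving x4 free.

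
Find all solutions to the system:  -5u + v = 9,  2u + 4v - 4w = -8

infinitely many solutions

Row-reduce:
R1 ← R1 / (-5).
R2 ← R2 − 2·R1.
R2 ← R2 / (22/5).
R1 ← R1 + 1/5·R2.
Rank is 2 with 3 unknowns, leaving w free.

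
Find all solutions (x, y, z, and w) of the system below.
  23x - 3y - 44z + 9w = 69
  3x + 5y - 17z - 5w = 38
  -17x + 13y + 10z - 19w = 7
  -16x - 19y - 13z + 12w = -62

infinitely many solutions

Row-reduce:
R1 ← R1 / (23).
R2 ← R2 − 3·R1.
R3 ← R3 + 17·R1.
R4 ← R4 + 16·R1.
R2 ← R2 / (124/23).
R1 ← R1 + 3/23·R2.
R3 ← R3 − 248/23·R2.
R4 ← R4 + 485/23·R2.
Swap R3 and R4.
R3 ← R3 / (-10869/124).
R1 ← R1 + 271/124·R3.
R2 ← R2 + 259/124·R3.
Rank is 3 with 4 unknowns, leaving w free.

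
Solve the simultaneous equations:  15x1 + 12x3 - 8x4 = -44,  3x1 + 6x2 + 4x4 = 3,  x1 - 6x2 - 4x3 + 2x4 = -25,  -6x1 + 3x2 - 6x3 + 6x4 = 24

no solution

Row-reduce:
R1 ← R1 / (15).
R2 ← R2 − 3·R1.
R3 ← R3 − 1·R1.
R4 ← R4 + 6·R1.
R2 ← R2 / (6).
R3 ← R3 + 6·R2.
R4 ← R4 − 3·R2.
R3 ← R3 / (-36/5).
R1 ← R1 − 4/5·R3.
R2 ← R2 + 2/5·R3.
Row 4 reduces to 0 = 1/2, a contradiction. The system is inconsistent.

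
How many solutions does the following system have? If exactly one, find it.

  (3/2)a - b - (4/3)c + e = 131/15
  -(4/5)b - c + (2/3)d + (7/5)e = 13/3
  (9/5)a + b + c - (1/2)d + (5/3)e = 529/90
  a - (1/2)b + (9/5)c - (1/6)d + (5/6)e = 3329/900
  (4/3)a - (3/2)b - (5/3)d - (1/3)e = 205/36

Row-reduce the augmented matrix:
R1 ← R1 / (3/2).
R3 ← R3 − 9/5·R1.
R4 ← R4 − 1·R1.
R5 ← R5 − 4/3·R1.
R2 ← R2 / (-4/5).
R1 ← R1 + 2/3·R2.
R3 ← R3 − 11/5·R2.
R4 ← R4 − 1/6·R2.
R5 ← R5 + 11/18·R2.
R3 ← R3 / (-3/20).
R1 ← R1 + 1/18·R3.
R2 ← R2 − 5/4·R3.
R4 ← R4 − 893/360·R3.
R5 ← R5 − 421/216·R3.
R4 ← R4 / (7135/324).
R1 ← R1 + 85/81·R4.
R2 ← R2 − 185/18·R4.
R3 ← R3 + 80/9·R4.
R5 ← R5 − 14725/972·R4.
R5 ← R5 / (37465/8562).
R1 ← R1 − 9452/7135·R5.
R2 ← R2 − 14813/21405·R5.
R3 ← R3 − 1579/7135·R5.
R4 ← R4 − 116386/35675·R5.
Reading off the reduced rows gives a = 3, b = -3/2, c = -4/5, d = 0, e = 5/3.

a = 3, b = -3/2, c = -4/5, d = 0, e = 5/3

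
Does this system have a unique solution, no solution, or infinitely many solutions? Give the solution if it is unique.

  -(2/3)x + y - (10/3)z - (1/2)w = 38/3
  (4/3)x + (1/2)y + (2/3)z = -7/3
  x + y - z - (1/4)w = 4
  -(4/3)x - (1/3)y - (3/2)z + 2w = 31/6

infinitely many solutions

Row-reduce:
R1 ← R1 / (-2/3).
R2 ← R2 − 4/3·R1.
R3 ← R3 − 1·R1.
R4 ← R4 + 4/3·R1.
R2 ← R2 / (5/2).
R1 ← R1 + 3/2·R2.
R3 ← R3 − 5/2·R2.
R4 ← R4 + 7/3·R2.
Swap R3 and R4.
R3 ← R3 / (-13/30).
R1 ← R1 − 7/5·R3.
R2 ← R2 + 12/5·R3.
Rank is 3 with 4 unknowns, leaving w free.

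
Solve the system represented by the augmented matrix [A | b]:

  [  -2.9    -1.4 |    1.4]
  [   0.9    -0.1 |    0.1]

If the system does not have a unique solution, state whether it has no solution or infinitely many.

Row-reduce the augmented matrix:
R1 ← R1 / (-29/10).
R2 ← R2 − 9/10·R1.
R2 ← R2 / (-31/58).
R1 ← R1 − 14/29·R2.
Reading off the reduced rows gives x_1 = 0, x_2 = -1.

x_1 = 0, x_2 = -1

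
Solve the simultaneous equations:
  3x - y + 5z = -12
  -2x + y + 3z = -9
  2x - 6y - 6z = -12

x = 3, y = 6, z = -3

Row-reduce the augmented matrix:
R1 ← R1 / (3).
R2 ← R2 + 2·R1.
R3 ← R3 − 2·R1.
R2 ← R2 / (1/3).
R1 ← R1 + 1/3·R2.
R3 ← R3 + 16/3·R2.
R3 ← R3 / (92).
R1 ← R1 − 8·R3.
R2 ← R2 − 19·R3.
Reading off the reduced rows gives x = 3, y = 6, z = -3.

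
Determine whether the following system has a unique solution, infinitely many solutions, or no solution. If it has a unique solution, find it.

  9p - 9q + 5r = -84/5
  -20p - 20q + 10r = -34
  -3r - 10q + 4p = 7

p = 0, q = 1/5, r = -3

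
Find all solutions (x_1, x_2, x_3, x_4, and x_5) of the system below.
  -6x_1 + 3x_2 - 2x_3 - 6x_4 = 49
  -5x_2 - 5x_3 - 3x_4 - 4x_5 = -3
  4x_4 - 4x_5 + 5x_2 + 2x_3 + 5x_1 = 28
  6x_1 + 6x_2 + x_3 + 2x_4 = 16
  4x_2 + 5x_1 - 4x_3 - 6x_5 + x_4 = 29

Row-reduce the augmented matrix:
R1 ← R1 / (-6).
R3 ← R3 − 5·R1.
R4 ← R4 − 6·R1.
R5 ← R5 − 5·R1.
R2 ← R2 / (-5).
R1 ← R1 + 1/2·R2.
R3 ← R3 − 15/2·R2.
R4 ← R4 − 9·R2.
R5 ← R5 − 13/2·R2.
R3 ← R3 / (-43/6).
R1 ← R1 − 5/6·R3.
R2 ← R2 − 1·R3.
R4 ← R4 + 10·R3.
R5 ← R5 + 73/6·R3.
R4 ← R4 / (-371/215).
R1 ← R1 − 142/215·R4.
R2 ← R2 + 36/215·R4.
R3 ← R3 − 33/43·R4.
R5 ← R5 − 309/215·R4.
R5 ← R5 / (4230/371).
R1 ← R1 − 676/371·R5.
R2 ← R2 + 464/371·R5.
R3 ← R3 − 1632/371·R5.
R4 ← R4 + 1452/371·R5.
Reading off the reduced rows gives x_1 = -1, x_2 = 5, x_3 = 4, x_4 = -6, x_5 = -6.

x_1 = -1, x_2 = 5, x_3 = 4, x_4 = -6, x_5 = -6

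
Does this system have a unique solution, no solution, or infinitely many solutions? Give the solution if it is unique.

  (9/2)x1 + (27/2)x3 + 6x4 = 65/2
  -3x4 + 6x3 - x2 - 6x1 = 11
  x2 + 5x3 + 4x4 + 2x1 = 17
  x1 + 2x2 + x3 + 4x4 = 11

no solution

Row-reduce:
R1 ← R1 / (9/2).
R2 ← R2 + 6·R1.
R3 ← R3 − 2·R1.
R4 ← R4 − 1·R1.
R2 ← R2 / (-1).
R3 ← R3 − 1·R2.
R4 ← R4 − 2·R2.
R3 ← R3 / (23).
R1 ← R1 − 3·R3.
R2 ← R2 + 24·R3.
R4 ← R4 − 46·R3.
Row 4 reduces to 0 = -4/3, a contradiction. The system is inconsistent.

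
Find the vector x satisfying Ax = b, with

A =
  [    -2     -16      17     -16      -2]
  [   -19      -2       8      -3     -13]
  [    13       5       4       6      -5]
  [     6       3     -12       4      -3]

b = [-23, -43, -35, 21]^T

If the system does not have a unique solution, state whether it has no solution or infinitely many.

Row-reduce:
R1 ← R1 / (-2).
R2 ← R2 + 19·R1.
R3 ← R3 − 13·R1.
R4 ← R4 − 6·R1.
R2 ← R2 / (150).
R1 ← R1 − 8·R2.
R3 ← R3 + 99·R2.
R4 ← R4 + 45·R2.
R3 ← R3 / (1319/100).
R1 ← R1 + 47/150·R3.
R2 ← R2 + 307/300·R3.
R4 ← R4 + 141/20·R3.
R4 ← R4 / (1163/1319).
R1 ← R1 − 81/1319·R4.
R2 ← R2 − 1345/1319·R4.
R3 ← R3 − 34/1319·R4.
Rank is 4 with 5 unknowns, leaving x_5 free.

infinitely many solutions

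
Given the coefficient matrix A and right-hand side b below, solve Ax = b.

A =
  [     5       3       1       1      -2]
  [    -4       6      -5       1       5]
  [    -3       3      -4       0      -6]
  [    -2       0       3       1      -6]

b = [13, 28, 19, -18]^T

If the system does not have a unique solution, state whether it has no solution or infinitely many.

Row-reduce:
R1 ← R1 / (5).
R2 ← R2 + 4·R1.
R3 ← R3 + 3·R1.
R4 ← R4 + 2·R1.
R2 ← R2 / (42/5).
R1 ← R1 − 3/5·R2.
R3 ← R3 − 24/5·R2.
R4 ← R4 − 6/5·R2.
R3 ← R3 / (-1).
R1 ← R1 − 1/2·R3.
R2 ← R2 + 1/2·R3.
R4 ← R4 − 4·R3.
R4 ← R4 / (-4/7).
R1 ← R1 + 1/7·R4.
R2 ← R2 − 3/7·R4.
R3 ← R3 − 3/7·R4.
Rank is 4 with 5 unknowns, leaving x_5 free.

infinitely many solutions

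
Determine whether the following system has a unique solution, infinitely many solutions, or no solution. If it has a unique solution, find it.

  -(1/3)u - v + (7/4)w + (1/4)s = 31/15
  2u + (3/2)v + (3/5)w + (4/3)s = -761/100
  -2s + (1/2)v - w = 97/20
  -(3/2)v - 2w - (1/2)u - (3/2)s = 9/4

u = -13/5, v = 1/2, w = 7/5, s = -3

Row-reduce the augmented matrix:
R1 ← R1 / (-1/3).
R2 ← R2 − 2·R1.
R4 ← R4 + 1/2·R1.
R2 ← R2 / (-9/2).
R1 ← R1 − 3·R2.
R3 ← R3 − 1/2·R2.
R3 ← R3 / (7/30).
R1 ← R1 − 43/20·R3.
R2 ← R2 + 37/15·R3.
R4 ← R4 + 37/8·R3.
R4 ← R4 / (-635/18).
R1 ← R1 − 50/3·R4.
R2 ← R2 + 166/9·R4.
R3 ← R3 + 65/9·R4.
Reading off the reduced rows gives u = -13/5, v = 1/2, w = 7/5, s = -3.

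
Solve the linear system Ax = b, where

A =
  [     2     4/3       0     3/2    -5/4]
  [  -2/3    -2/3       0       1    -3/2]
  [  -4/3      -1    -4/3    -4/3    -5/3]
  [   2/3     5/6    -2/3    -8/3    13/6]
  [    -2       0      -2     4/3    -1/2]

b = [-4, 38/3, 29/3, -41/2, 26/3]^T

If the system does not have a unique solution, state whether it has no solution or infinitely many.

infinitely many solutions

Row-reduce:
R1 ← R1 / (2).
R2 ← R2 + 2/3·R1.
R3 ← R3 + 4/3·R1.
R4 ← R4 − 2/3·R1.
R5 ← R5 + 2·R1.
R2 ← R2 / (-2/9).
R1 ← R1 − 2/3·R2.
R3 ← R3 + 1/9·R2.
R4 ← R4 − 7/18·R2.
R5 ← R5 − 4/3·R2.
R3 ← R3 / (-4/3).
R4 ← R4 + 2/3·R3.
R5 ← R5 + 2·R3.
Swap R4 and R5.
R4 ← R4 / (323/24).
R1 ← R1 − 21/4·R4.
R2 ← R2 + 27/4·R4.
R3 ← R3 − 13/16·R4.
Rank is 4 with 5 unknowns, leaving x_5 free.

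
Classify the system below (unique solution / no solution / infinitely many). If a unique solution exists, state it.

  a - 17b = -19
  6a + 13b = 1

Row-reduce the augmented matrix:
R2 ← R2 − 6·R1.
R2 ← R2 / (115).
R1 ← R1 + 17·R2.
Reading off the reduced rows gives a = -2, b = 1.

a = -2, b = 1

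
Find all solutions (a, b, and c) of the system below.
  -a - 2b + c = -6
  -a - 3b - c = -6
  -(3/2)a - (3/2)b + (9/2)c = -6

no solution

Row-reduce:
R1 ← R1 / (-1).
R2 ← R2 + 1·R1.
R3 ← R3 + 3/2·R1.
R2 ← R2 / (-1).
R1 ← R1 − 2·R2.
R3 ← R3 − 3/2·R2.
Row 3 reduces to 0 = 3, a contradiction. The system is inconsistent.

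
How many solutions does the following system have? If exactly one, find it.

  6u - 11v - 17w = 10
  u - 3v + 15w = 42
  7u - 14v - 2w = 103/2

no solution

Row-reduce:
R1 ← R1 / (6).
R2 ← R2 − 1·R1.
R3 ← R3 − 7·R1.
R2 ← R2 / (-7/6).
R1 ← R1 + 11/6·R2.
R3 ← R3 + 7/6·R2.
Row 3 reduces to 0 = -1/2, a contradiction. The system is inconsistent.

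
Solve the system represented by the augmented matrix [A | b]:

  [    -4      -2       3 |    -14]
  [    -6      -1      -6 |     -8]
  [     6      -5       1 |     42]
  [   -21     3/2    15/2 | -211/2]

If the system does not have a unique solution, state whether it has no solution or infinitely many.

no solution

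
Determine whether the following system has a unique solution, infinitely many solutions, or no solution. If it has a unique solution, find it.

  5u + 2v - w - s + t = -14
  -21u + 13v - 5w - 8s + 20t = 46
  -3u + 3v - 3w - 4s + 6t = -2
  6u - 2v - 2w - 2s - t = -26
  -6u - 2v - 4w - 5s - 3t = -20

Row-reduce:
R1 ← R1 / (5).
R2 ← R2 + 21·R1.
R3 ← R3 + 3·R1.
R4 ← R4 − 6·R1.
R5 ← R5 + 6·R1.
R2 ← R2 / (107/5).
R1 ← R1 − 2/5·R2.
R3 ← R3 − 21/5·R2.
R4 ← R4 + 22/5·R2.
R5 ← R5 − 2/5·R2.
R3 ← R3 / (-192/107).
R1 ← R1 + 3/107·R3.
R2 ← R2 + 46/107·R3.
R4 ← R4 + 288/107·R3.
R5 ← R5 + 538/107·R3.
Swap R4 and R5.
R4 ← R4 / (5/24).
R1 ← R1 − 1/16·R4.
R2 ← R2 + 1/24·R4.
R3 ← R3 − 59/48·R4.
Rank is 4 with 5 unknowns, leaving t free.

infinitely many solutions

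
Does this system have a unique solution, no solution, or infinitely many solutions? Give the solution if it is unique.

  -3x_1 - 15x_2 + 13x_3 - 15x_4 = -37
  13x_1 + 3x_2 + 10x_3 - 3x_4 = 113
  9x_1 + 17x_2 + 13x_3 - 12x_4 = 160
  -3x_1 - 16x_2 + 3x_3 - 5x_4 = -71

Row-reduce the augmented matrix:
R1 ← R1 / (-3).
R2 ← R2 − 13·R1.
R3 ← R3 − 9·R1.
R4 ← R4 + 3·R1.
R2 ← R2 / (-62).
R1 ← R1 − 5·R2.
R3 ← R3 + 28·R2.
R4 ← R4 + 1·R2.
R3 ← R3 / (2050/93).
R1 ← R1 − 63/62·R3.
R2 ← R2 + 199/186·R3.
R4 ← R4 + 2059/186·R3.
R4 ← R4 / (-1727/820).
R1 ← R1 − 597/820·R4.
R2 ← R2 + 147/820·R4.
R3 ← R3 + 489/410·R4.
Reading off the reduced rows gives x_1 = 6, x_2 = 4, x_3 = 2, x_4 = -1.

x_1 = 6, x_2 = 4, x_3 = 2, x_4 = -1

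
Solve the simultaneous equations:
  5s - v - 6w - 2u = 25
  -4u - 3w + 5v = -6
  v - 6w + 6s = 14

Row-reduce:
R1 ← R1 / (-2).
R2 ← R2 + 4·R1.
R2 ← R2 / (7).
R1 ← R1 − 1/2·R2.
R3 ← R3 − 1·R2.
R3 ← R3 / (-51/7).
R1 ← R1 − 33/14·R3.
R2 ← R2 − 9/7·R3.
Rank is 3 with 4 unknowns, leaving s free.

infinitely many solutions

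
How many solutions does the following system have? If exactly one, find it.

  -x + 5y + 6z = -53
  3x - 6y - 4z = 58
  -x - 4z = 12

x = 4, y = -5, z = -4

Row-reduce the augmented matrix:
R1 ← R1 / (-1).
R2 ← R2 − 3·R1.
R3 ← R3 + 1·R1.
R2 ← R2 / (9).
R1 ← R1 + 5·R2.
R3 ← R3 + 5·R2.
R3 ← R3 / (-20/9).
R1 ← R1 − 16/9·R3.
R2 ← R2 − 14/9·R3.
Reading off the reduced rows gives x = 4, y = -5, z = -4.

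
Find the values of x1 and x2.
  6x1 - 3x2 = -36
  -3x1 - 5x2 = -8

Row-reduce the augmented matrix:
R1 ← R1 / (6).
R2 ← R2 + 3·R1.
R2 ← R2 / (-13/2).
R1 ← R1 + 1/2·R2.
Reading off the reduced rows gives x1 = -4, x2 = 4.

x1 = -4, x2 = 4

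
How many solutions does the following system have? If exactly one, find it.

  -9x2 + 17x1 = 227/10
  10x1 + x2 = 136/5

Row-reduce the augmented matrix:
R1 ← R1 / (17).
R2 ← R2 − 10·R1.
R2 ← R2 / (107/17).
R1 ← R1 + 9/17·R2.
Reading off the reduced rows gives x1 = 5/2, x2 = 11/5.

x1 = 5/2, x2 = 11/5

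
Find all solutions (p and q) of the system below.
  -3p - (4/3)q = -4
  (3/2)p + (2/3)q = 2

infinitely many solutions

Row-reduce:
R1 ← R1 / (-3).
R2 ← R2 − 3/2·R1.
Rank is 1 with 2 unknowns, leaving q free.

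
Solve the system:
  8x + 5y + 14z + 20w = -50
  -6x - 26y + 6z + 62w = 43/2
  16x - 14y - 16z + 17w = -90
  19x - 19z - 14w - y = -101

Row-reduce:
R1 ← R1 / (8).
R2 ← R2 + 6·R1.
R3 ← R3 − 16·R1.
R4 ← R4 − 19·R1.
R2 ← R2 / (-89/4).
R1 ← R1 − 5/8·R2.
R3 ← R3 + 24·R2.
R4 ← R4 + 103/8·R2.
R3 ← R3 / (-5500/89).
R1 ← R1 − 197/89·R3.
R2 ← R2 + 66/89·R3.
R4 ← R4 + 5500/89·R3.
Row 4 reduces to 0 = -1/4, a contradiction. The system is inconsistent.

no solution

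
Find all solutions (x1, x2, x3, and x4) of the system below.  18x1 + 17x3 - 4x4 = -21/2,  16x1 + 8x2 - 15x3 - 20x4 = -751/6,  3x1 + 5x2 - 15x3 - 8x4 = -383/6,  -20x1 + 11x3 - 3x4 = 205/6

x1 = -4/3, x2 = -8/3, x3 = 3/2, x4 = 3

Row-reduce the augmented matrix:
R1 ← R1 / (18).
R2 ← R2 − 16·R1.
R3 ← R3 − 3·R1.
R4 ← R4 + 20·R1.
R2 ← R2 / (8).
R3 ← R3 − 5·R2.
R3 ← R3 / (71/72).
R1 ← R1 − 17/18·R3.
R2 ← R2 + 271/72·R3.
R4 ← R4 − 269/9·R3.
R4 ← R4 / (-6865/71).
R1 ← R1 + 216/71·R4.
R2 ← R2 − 652/71·R4.
R3 ← R3 − 212/71·R4.
Reading off the reduced rows gives x1 = -4/3, x2 = -8/3, x3 = 3/2, x4 = 3.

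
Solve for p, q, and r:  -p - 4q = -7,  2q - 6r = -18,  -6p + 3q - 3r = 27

p = -5, q = 3, r = 4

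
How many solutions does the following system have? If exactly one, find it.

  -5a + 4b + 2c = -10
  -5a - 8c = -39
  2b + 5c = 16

no solution

Row-reduce:
R1 ← R1 / (-5).
R2 ← R2 + 5·R1.
R2 ← R2 / (-4).
R1 ← R1 + 4/5·R2.
R3 ← R3 − 2·R2.
Row 3 reduces to 0 = 3/2, a contradiction. The system is inconsistent.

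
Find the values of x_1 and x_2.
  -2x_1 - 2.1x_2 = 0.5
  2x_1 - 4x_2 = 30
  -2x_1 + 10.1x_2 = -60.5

x_1 = 5, x_2 = -5

Row-reduce the augmented matrix:
R1 ← R1 / (-2).
R2 ← R2 − 2·R1.
R3 ← R3 + 2·R1.
R2 ← R2 / (-61/10).
R1 ← R1 − 21/20·R2.
R3 ← R3 − 61/5·R2.
R3 reduces to 0 = 0, so the extra equation is consistent.
Reading off the reduced rows gives x_1 = 5, x_2 = -5.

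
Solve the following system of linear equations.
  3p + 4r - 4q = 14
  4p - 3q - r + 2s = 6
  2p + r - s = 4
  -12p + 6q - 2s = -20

infinitely many solutions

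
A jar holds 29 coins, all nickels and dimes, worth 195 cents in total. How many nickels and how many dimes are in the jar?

nickels: 19, dimes: 10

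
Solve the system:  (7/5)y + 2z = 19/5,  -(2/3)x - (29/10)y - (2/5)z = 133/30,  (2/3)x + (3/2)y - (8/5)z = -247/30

Row-reduce:
Swap R1 and R2.
R1 ← R1 / (-2/3).
R3 ← R3 − 2/3·R1.
R2 ← R2 / (7/5).
R1 ← R1 − 87/20·R2.
R3 ← R3 + 7/5·R2.
Rank is 2 with 3 unknowns, leaving z free.

infinitely many solutions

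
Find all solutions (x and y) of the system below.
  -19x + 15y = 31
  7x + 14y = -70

Row-reduce the augmented matrix:
R1 ← R1 / (-19).
R2 ← R2 − 7·R1.
R2 ← R2 / (371/19).
R1 ← R1 + 15/19·R2.
Reading off the reduced rows gives x = -4, y = -3.

x = -4, y = -3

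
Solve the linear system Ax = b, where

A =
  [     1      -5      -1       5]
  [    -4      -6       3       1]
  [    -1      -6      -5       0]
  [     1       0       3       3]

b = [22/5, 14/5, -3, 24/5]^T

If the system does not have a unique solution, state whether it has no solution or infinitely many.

Row-reduce the augmented matrix:
R2 ← R2 + 4·R1.
R3 ← R3 + 1·R1.
R4 ← R4 − 1·R1.
R2 ← R2 / (-26).
R1 ← R1 + 5·R2.
R3 ← R3 + 11·R2.
R4 ← R4 − 5·R2.
R3 ← R3 / (-145/26).
R1 ← R1 + 21/26·R3.
R2 ← R2 − 1/26·R3.
R4 ← R4 − 99/26·R3.
R4 ← R4 / (-89/145).
R1 ← R1 − 221/145·R4.
R2 ← R2 + 121/145·R4.
R3 ← R3 − 101/145·R4.
Reading off the reduced rows gives x_1 = 0, x_2 = 0, x_3 = 3/5, x_4 = 1.

x_1 = 0, x_2 = 0, x_3 = 3/5, x_4 = 1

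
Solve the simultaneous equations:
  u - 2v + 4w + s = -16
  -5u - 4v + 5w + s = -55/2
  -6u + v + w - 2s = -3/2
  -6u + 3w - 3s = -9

u = 1/2, v = 3, w = -5/2, s = -1/2

Row-reduce the augmented matrix:
R2 ← R2 + 5·R1.
R3 ← R3 + 6·R1.
R4 ← R4 + 6·R1.
R2 ← R2 / (-14).
R1 ← R1 + 2·R2.
R3 ← R3 + 11·R2.
R4 ← R4 + 12·R2.
R3 ← R3 / (75/14).
R1 ← R1 − 3/7·R3.
R2 ← R2 + 25/14·R3.
R4 ← R4 − 39/7·R3.
R4 ← R4 / (-7/5).
R1 ← R1 − 1/5·R4.
R2 ← R2 + 2/3·R4.
R3 ← R3 + 2/15·R4.
Reading off the reduced rows gives u = 1/2, v = 3, w = -5/2, s = -1/2.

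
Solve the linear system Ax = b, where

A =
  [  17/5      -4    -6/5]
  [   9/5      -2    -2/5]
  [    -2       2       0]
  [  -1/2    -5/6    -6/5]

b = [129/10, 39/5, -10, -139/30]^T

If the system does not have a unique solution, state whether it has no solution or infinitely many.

Row-reduce:
R1 ← R1 / (17/5).
R2 ← R2 − 9/5·R1.
R3 ← R3 + 2·R1.
R4 ← R4 + 1/2·R1.
R2 ← R2 / (2/17).
R1 ← R1 + 20/17·R2.
R3 ← R3 + 6/17·R2.
R4 ← R4 + 145/102·R2.
Swap R3 and R4.
R3 ← R3 / (22/15).
R1 ← R1 − 2·R3.
R2 ← R2 − 2·R3.
Row 4 reduces to 0 = 1/2, a contradiction. The system is inconsistent.

no solution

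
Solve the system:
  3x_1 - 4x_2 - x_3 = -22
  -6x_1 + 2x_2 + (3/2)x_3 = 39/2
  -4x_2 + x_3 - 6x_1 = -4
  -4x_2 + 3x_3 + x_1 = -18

no solution

Row-reduce:
R1 ← R1 / (3).
R2 ← R2 + 6·R1.
R3 ← R3 + 6·R1.
R4 ← R4 − 1·R1.
R2 ← R2 / (-6).
R1 ← R1 + 4/3·R2.
R3 ← R3 + 12·R2.
R4 ← R4 + 8/3·R2.
Swap R3 and R4.
R3 ← R3 / (32/9).
R1 ← R1 + 2/9·R3.
R2 ← R2 − 1/12·R3.
Row 4 reduces to 0 = 1, a contradiction. The system is inconsistent.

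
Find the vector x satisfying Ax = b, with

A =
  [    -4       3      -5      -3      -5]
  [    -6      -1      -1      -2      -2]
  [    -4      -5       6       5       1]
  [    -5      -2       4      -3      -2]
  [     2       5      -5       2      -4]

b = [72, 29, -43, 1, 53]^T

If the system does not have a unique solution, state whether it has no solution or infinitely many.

Row-reduce the augmented matrix:
R1 ← R1 / (-4).
R2 ← R2 + 6·R1.
R3 ← R3 + 4·R1.
R4 ← R4 + 5·R1.
R5 ← R5 − 2·R1.
R2 ← R2 / (-11/2).
R1 ← R1 + 3/4·R2.
R3 ← R3 + 8·R2.
R4 ← R4 + 23/4·R2.
R5 ← R5 − 13/2·R2.
R3 ← R3 / (17/11).
R1 ← R1 − 4/11·R3.
R2 ← R2 + 13/11·R3.
R4 ← R4 − 38/11·R3.
R5 ← R5 − 2/11·R3.
R4 ← R4 / (-395/34).
R1 ← R1 + 21/34·R4.
R2 ← R2 − 49/17·R4.
R3 ← R3 − 48/17·R4.
R5 ← R5 − 50/17·R4.
R5 ← R5 / (78/79).
R1 ← R1 − 321/395·R5.
R2 ← R2 + 708/395·R5.
R3 ← R3 + 226/395·R5.
R4 ← R4 + 101/395·R5.
Reading off the reduced rows gives x_1 = -2, x_2 = 2, x_3 = -5, x_4 = -1, x_5 = -6.

x_1 = -2, x_2 = 2, x_3 = -5, x_4 = -1, x_5 = -6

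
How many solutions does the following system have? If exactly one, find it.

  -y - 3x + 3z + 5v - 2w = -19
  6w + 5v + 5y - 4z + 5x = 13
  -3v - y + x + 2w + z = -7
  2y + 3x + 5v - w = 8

Row-reduce:
R1 ← R1 / (-3).
R2 ← R2 − 5·R1.
R3 ← R3 − 1·R1.
R4 ← R4 − 3·R1.
R2 ← R2 / (10/3).
R1 ← R1 − 1/3·R2.
R3 ← R3 + 4/3·R2.
R4 ← R4 − 1·R2.
R3 ← R3 / (12/5).
R1 ← R1 + 11/10·R3.
R2 ← R2 − 3/10·R3.
R4 ← R4 − 27/10·R3.
R4 ← R4 / (-13/2).
R1 ← R1 − 3/2·R4.
R2 ← R2 − 1/2·R4.
R3 ← R3 − 1·R4.
Rank is 4 with 5 unknowns, leaving v free.

infinitely many solutions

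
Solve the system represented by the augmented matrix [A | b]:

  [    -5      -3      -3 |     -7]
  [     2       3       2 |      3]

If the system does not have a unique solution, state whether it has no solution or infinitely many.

Row-reduce:
R1 ← R1 / (-5).
R2 ← R2 − 2·R1.
R2 ← R2 / (9/5).
R1 ← R1 − 3/5·R2.
Rank is 2 with 3 unknowns, leaving x_3 free.

infinitely many solutions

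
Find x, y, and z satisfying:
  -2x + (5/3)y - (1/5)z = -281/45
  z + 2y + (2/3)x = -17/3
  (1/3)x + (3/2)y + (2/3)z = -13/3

x = 1, y = -8/3, z = -1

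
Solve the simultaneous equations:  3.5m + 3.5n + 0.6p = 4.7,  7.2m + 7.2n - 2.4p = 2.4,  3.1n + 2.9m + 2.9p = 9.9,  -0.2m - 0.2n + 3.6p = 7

m = -5, n = 6, p = 2

Row-reduce the augmented matrix:
R1 ← R1 / (7/2).
R2 ← R2 − 36/5·R1.
R3 ← R3 − 29/10·R1.
R4 ← R4 + 1/5·R1.
Swap R2 and R3.
R2 ← R2 / (1/5).
R1 ← R1 − 1·R2.
R3 ← R3 / (-636/175).
R1 ← R1 + 829/70·R3.
R2 ← R2 − 841/70·R3.
R4 ← R4 − 636/175·R3.
R4 reduces to 0 = 0, so the extra equation is consistent.
Reading off the reduced rows gives m = -5, n = 6, p = 2.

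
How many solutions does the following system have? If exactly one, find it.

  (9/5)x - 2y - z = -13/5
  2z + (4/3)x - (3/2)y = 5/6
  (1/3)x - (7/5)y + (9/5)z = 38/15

x = -2, y = -1, z = 1

Row-reduce the augmented matrix:
R1 ← R1 / (9/5).
R2 ← R2 − 4/3·R1.
R3 ← R3 − 1/3·R1.
R2 ← R2 / (-1/54).
R1 ← R1 + 10/9·R2.
R3 ← R3 + 139/135·R2.
R3 ← R3 / (-752/5).
R1 ← R1 + 165·R3.
R2 ← R2 + 148·R3.
Reading off the reduced rows gives x = -2, y = -1, z = 1.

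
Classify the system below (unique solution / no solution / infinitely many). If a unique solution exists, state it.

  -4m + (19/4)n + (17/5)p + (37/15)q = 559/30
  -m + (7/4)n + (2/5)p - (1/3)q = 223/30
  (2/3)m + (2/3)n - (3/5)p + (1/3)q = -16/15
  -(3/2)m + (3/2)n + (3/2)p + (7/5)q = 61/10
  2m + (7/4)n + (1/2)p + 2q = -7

no solution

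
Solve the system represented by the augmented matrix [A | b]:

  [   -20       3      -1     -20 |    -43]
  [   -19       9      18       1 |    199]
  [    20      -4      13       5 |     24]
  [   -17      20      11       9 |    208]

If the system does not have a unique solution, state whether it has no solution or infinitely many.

Row-reduce the augmented matrix:
R1 ← R1 / (-20).
R2 ← R2 + 19·R1.
R3 ← R3 − 20·R1.
R4 ← R4 + 17·R1.
R2 ← R2 / (123/20).
R1 ← R1 + 3/20·R2.
R3 ← R3 + 1·R2.
R4 ← R4 − 349/20·R2.
R3 ← R3 / (1855/123).
R1 ← R1 − 21/41·R3.
R2 ← R2 − 379/123·R3.
R4 ← R4 + 5156/123·R3.
R4 ← R4 / (-23522/371).
R1 ← R1 − 100/53·R4.
R2 ← R2 − 2097/371·R4.
R3 ← R3 + 289/371·R4.
Reading off the reduced rows gives x_1 = -4, x_2 = 1, x_3 = 6, x_4 = 6.

x_1 = -4, x_2 = 1, x_3 = 6, x_4 = 6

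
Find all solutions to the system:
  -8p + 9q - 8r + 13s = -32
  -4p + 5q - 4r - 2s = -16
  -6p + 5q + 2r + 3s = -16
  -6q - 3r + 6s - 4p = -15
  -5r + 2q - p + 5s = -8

Row-reduce the augmented matrix:
R1 ← R1 / (-8).
R2 ← R2 + 4·R1.
R3 ← R3 + 6·R1.
R4 ← R4 + 4·R1.
R5 ← R5 + 1·R1.
R2 ← R2 / (1/2).
R1 ← R1 + 9/8·R2.
R3 ← R3 + 7/4·R2.
R4 ← R4 + 21/2·R2.
R5 ← R5 − 7/8·R2.
R3 ← R3 / (8).
R1 ← R1 − 1·R3.
R4 ← R4 − 1·R3.
R5 ← R5 + 4·R3.
R4 ← R4 / (-2791/16).
R1 ← R1 + 259/16·R4.
R2 ← R2 + 17·R4.
R3 ← R3 + 73/16·R4.
R5 reduces to 0 = 0, so the extra equation is consistent.
Reading off the reduced rows gives p = 3, q = 0, r = 1, s = 0.

p = 3, q = 0, r = 1, s = 0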